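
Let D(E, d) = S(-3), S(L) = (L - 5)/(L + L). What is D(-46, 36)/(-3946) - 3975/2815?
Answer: -4706731/3332397 ≈ -1.4124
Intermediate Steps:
S(L) = (-5 + L)/(2*L) (S(L) = (-5 + L)/((2*L)) = (-5 + L)*(1/(2*L)) = (-5 + L)/(2*L))
D(E, d) = 4/3 (D(E, d) = (½)*(-5 - 3)/(-3) = (½)*(-⅓)*(-8) = 4/3)
D(-46, 36)/(-3946) - 3975/2815 = (4/3)/(-3946) - 3975/2815 = (4/3)*(-1/3946) - 3975*1/2815 = -2/5919 - 795/563 = -4706731/3332397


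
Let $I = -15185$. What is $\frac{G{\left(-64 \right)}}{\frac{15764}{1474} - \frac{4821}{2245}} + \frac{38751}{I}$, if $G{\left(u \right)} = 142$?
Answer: $\frac{3019671726787}{214746467405} \approx 14.062$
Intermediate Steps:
$\frac{G{\left(-64 \right)}}{\frac{15764}{1474} - \frac{4821}{2245}} + \frac{38751}{I} = \frac{142}{\frac{15764}{1474} - \frac{4821}{2245}} + \frac{38751}{-15185} = \frac{142}{15764 \cdot \frac{1}{1474} - \frac{4821}{2245}} + 38751 \left(- \frac{1}{15185}\right) = \frac{142}{\frac{7882}{737} - \frac{4821}{2245}} - \frac{38751}{15185} = \frac{142}{\frac{14142013}{1654565}} - \frac{38751}{15185} = 142 \cdot \frac{1654565}{14142013} - \frac{38751}{15185} = \frac{234948230}{14142013} - \frac{38751}{15185} = \frac{3019671726787}{214746467405}$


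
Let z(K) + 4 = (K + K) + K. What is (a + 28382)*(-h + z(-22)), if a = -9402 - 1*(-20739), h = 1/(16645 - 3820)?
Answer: -35657771969/12825 ≈ -2.7803e+6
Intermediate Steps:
h = 1/12825 ≈ 7.7973e-5
a = 11337 (a = -9402 + 20739 = 11337)
z(K) = -4 + 3*K (z(K) = -4 + ((K + K) + K) = -4 + (2*K + K) = -4 + 3*K)
(a + 28382)*(-h + z(-22)) = (11337 + 28382)*(-1*1/12825 + (-4 + 3*(-22))) = 39719*(-1/12825 + (-4 - 66)) = 39719*(-1/12825 - 70) = 39719*(-897751/12825) = -35657771969/12825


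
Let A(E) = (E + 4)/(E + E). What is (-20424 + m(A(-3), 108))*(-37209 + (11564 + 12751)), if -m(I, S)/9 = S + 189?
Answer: 297812718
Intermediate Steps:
A(E) = (4 + E)/(2*E) (A(E) = (4 + E)/((2*E)) = (4 + E)*(1/(2*E)) = (4 + E)/(2*E))
m(I, S) = -1701 - 9*S (m(I, S) = -9*(S + 189) = -9*(189 + S) = -1701 - 9*S)
(-20424 + m(A(-3), 108))*(-37209 + (11564 + 12751)) = (-20424 + (-1701 - 9*108))*(-37209 + (11564 + 12751)) = (-20424 + (-1701 - 972))*(-37209 + 24315) = (-20424 - 2673)*(-12894) = -23097*(-12894) = 297812718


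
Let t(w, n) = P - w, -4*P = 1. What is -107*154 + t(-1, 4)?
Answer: -65909/4 ≈ -16477.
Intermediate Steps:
P = -¼ (P = -¼*1 = -¼ ≈ -0.25000)
t(w, n) = -¼ - w
-107*154 + t(-1, 4) = -107*154 + (-¼ - 1*(-1)) = -16478 + (-¼ + 1) = -16478 + ¾ = -65909/4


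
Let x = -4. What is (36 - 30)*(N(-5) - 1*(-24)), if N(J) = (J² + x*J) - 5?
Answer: 384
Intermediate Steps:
N(J) = -5 + J² - 4*J (N(J) = (J² - 4*J) - 5 = -5 + J² - 4*J)
(36 - 30)*(N(-5) - 1*(-24)) = (36 - 30)*((-5 + (-5)² - 4*(-5)) - 1*(-24)) = 6*((-5 + 25 + 20) + 24) = 6*(40 + 24) = 6*64 = 384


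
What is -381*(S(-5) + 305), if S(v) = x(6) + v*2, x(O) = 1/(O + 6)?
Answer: -449707/4 ≈ -1.1243e+5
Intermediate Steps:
x(O) = 1/(6 + O)
S(v) = 1/12 + 2*v (S(v) = 1/(6 + 6) + v*2 = 1/12 + 2*v)
-381*(S(-5) + 305) = -381*((1/12 + 2*(-5)) + 305) = -381*((1/12 - 10) + 305) = -381*(-119/12 + 305) = -381*3541/12 = -449707/4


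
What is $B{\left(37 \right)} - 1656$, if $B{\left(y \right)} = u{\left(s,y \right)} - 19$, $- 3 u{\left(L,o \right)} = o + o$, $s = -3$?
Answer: $- \frac{5099}{3} \approx -1699.7$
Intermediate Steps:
$u{\left(L,o \right)} = - \frac{2 o}{3}$ ($u{\left(L,o \right)} = - \frac{o + o}{3} = - \frac{2 o}{3}$)
$B{\left(y \right)} = -19 - \frac{2 y}{3}$ ($B{\left(y \right)} = - \frac{2 y}{3} - 19 = -19 - \frac{2 y}{3}$)
$B{\left(37 \right)} - 1656 = \left(-19 - \frac{74}{3}\right) - 1656 = - \frac{131}{3} - 1656 = - \frac{5099}{3}$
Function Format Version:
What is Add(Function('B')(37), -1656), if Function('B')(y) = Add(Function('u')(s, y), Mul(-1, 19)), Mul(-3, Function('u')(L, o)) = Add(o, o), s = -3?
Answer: Rational(-5099, 3) ≈ -1699.7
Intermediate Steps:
Function('u')(L, o) = Mul(Rational(-2, 3), o) (Function('u')(L, o) = Mul(Rational(-1, 3), Add(o, o)) = Mul(Rational(-1, 3), Mul(2, o)) = Mul(Rational(-2, 3), o))
Function('B')(y) = Add(-19, Mul(Rational(-2, 3), y)) (Function('B')(y) = Add(Mul(Rational(-2, 3), y), Mul(-1, 19)) = Add(Mul(Rational(-2, 3), y), -19) = Add(-19, Mul(Rational(-2, 3), y)))
Add(Function('B')(37), -1656) = Add(Add(-19, Mul(Rational(-2, 3), 37)), -1656) = Add(Add(-19, Rational(-74, 3)), -1656) = Add(Rational(-131, 3), -1656) = Rational(-5099, 3)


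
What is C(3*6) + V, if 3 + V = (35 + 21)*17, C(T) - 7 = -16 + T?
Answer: 958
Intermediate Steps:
C(T) = -9 + T (C(T) = 7 + (-16 + T) = -9 + T)
V = 949 (V = -3 + (35 + 21)*17 = -3 + 56*17 = -3 + 952 = 949)
C(3*6) + V = (-9 + 3*6) + 949 = (-9 + 18) + 949 = 9 + 949 = 958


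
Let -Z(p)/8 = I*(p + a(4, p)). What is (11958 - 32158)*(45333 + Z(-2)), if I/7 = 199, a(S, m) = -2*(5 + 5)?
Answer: -5868120200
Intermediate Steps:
a(S, m) = -20 (a(S, m) = -2*10 = -20)
I = 1393 (I = 7*199 = 1393)
Z(p) = 222880 - 11144*p (Z(p) = -11144*(p - 20) = -11144*(-20 + p) = -8*(-27860 + 1393*p) = 222880 - 11144*p)
(11958 - 32158)*(45333 + Z(-2)) = (11958 - 32158)*(45333 + (222880 - 11144*(-2))) = -20200*(45333 + (222880 + 22288)) = -20200*(45333 + 245168) = -20200*290501 = -5868120200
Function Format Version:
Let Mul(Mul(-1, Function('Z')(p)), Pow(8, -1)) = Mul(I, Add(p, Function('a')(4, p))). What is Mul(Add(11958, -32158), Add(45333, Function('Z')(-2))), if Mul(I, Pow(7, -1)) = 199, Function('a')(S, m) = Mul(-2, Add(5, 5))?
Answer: -5868120200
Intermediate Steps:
Function('a')(S, m) = -20 (Function('a')(S, m) = Mul(-2, 10) = -20)
I = 1393 (I = Mul(7, 199) = 1393)
Function('Z')(p) = Add(222880, Mul(-11144, p)) (Function('Z')(p) = Mul(-8, Mul(1393, Add(p, -20))) = Mul(-8, Mul(1393, Add(-20, p))) = Mul(-8, Add(-27860, Mul(1393, p))) = Add(222880, Mul(-11144, p)))
Mul(Add(11958, -32158), Add(45333, Function('Z')(-2))) = Mul(Add(11958, -32158), Add(45333, Add(222880, Mul(-11144, -2)))) = Mul(-20200, Add(45333, Add(222880, 22288))) = Mul(-20200, Add(45333, 245168)) = Mul(-20200, 290501) = -5868120200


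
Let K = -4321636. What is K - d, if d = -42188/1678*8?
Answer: -3625683852/839 ≈ -4.3214e+6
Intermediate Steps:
d = -168752/839 (d = -42188*1/1678*8 = -21094/839*8 = -168752/839 ≈ -201.13)
K - d = -4321636 - 1*(-168752/839) = -4321636 + 168752/839 = -3625683852/839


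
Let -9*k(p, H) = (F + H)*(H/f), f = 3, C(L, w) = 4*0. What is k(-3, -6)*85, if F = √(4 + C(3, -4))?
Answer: -680/9 ≈ -75.556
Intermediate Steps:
C(L, w) = 0
F = 2 (F = √(4 + 0) = √4 = 2)
k(p, H) = -H*(2 + H)/27 (k(p, H) = -(2 + H)*H/3/9 = -H*(2 + H)/27)
k(-3, -6)*85 = -1/27*(-6)*(2 - 6)*85 = -1/27*(-6)*(-4)*85 = -8/9*85 = -680/9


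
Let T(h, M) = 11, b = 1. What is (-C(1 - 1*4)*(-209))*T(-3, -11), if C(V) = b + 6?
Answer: 16093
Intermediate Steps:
C(V) = 7 (C(V) = 1 + 6 = 7)
(-C(1 - 1*4)*(-209))*T(-3, -11) = (-1*7*(-209))*11 = -7*(-209)*11 = 1463*11 = 16093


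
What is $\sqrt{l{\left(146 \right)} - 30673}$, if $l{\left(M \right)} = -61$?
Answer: $11 i \sqrt{254} \approx 175.31 i$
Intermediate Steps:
$\sqrt{l{\left(146 \right)} - 30673} = \sqrt{-61 - 30673} = \sqrt{-30734} = 11 i \sqrt{254}$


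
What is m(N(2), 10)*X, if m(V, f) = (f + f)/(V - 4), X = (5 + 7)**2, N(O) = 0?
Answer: -720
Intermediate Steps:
X = 144 (X = 12**2 = 144)
m(V, f) = 2*f/(-4 + V) (m(V, f) = (2*f)/(-4 + V) = 2*f/(-4 + V))
m(N(2), 10)*X = (2*10/(-4 + 0))*144 = (2*10/(-4))*144 = (2*10*(-1/4))*144 = -5*144 = -720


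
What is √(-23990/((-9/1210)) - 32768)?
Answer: 2*√7183247/3 ≈ 1786.8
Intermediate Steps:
√(-23990/((-9/1210)) - 32768) = √(-23990/((-9*1/1210)) - 32768) = √(-23990/(-9/1210) - 32768) = √(-23990*(-1210/9) - 32768) = √(29027900/9 - 32768) = √(28732988/9) = 2*√7183247/3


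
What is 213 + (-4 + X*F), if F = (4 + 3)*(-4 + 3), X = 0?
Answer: 209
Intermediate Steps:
F = -7 (F = 7*(-1) = -7)
213 + (-4 + X*F) = 213 + (-4 + 0*(-7)) = 213 + (-4 + 0) = 213 - 4 = 209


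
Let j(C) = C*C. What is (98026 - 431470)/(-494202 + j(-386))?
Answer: 166722/172603 ≈ 0.96593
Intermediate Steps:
j(C) = C²
(98026 - 431470)/(-494202 + j(-386)) = (98026 - 431470)/(-494202 + (-386)²) = -333444/(-494202 + 148996) = -333444/(-345206) = -333444*(-1/345206) = 166722/172603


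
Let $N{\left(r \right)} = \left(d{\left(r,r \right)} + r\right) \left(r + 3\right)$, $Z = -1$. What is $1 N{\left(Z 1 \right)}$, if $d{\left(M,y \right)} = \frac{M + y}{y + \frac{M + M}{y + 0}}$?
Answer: $-6$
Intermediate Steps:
$d{\left(M,y \right)} = \frac{M + y}{y + \frac{2 M}{y}}$
$N{\left(r \right)} = \left(3 + r\right) \left(r + \frac{2 r^{2}}{r^{2} + 2 r}\right)$ ($N{\left(r \right)} = \left(\frac{r \left(r + r\right)}{r^{2} + 2 r} + r\right) \left(r + 3\right) = \left(\frac{r 2 r}{r^{2} + 2 r} + r\right) \left(3 + r\right) = \left(\frac{2 r^{2}}{r^{2} + 2 r} + r\right) \left(3 + r\right) = \left(r + \frac{2 r^{2}}{r^{2} + 2 r}\right) \left(3 + r\right) = \left(3 + r\right) \left(r + \frac{2 r^{2}}{r^{2} + 2 r}\right)$)
$1 N{\left(Z 1 \right)} = 1 \frac{\left(-1\right) 1 \left(12 + \left(\left(-1\right) 1\right)^{2} + 7 \left(\left(-1\right) 1\right)\right)}{2 - 1} = 1 \left(- \frac{12 + \left(-1\right)^{2} + 7 \left(-1\right)}{2 - 1}\right) = 1 \left(- \frac{12 + 1 - 7}{1}\right) = 1 \left(\left(-1\right) 1 \cdot 6\right) = 1 \left(-6\right) = -6$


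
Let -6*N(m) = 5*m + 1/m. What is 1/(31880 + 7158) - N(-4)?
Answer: -527009/156152 ≈ -3.3750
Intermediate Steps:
N(m) = -5*m/6 - 1/(6*m) (N(m) = -(5*m + 1/m)/6 = -(1/m + 5*m)/6 = -5*m/6 - 1/(6*m))
1/(31880 + 7158) - N(-4) = 1/(31880 + 7158) - (-1 - 5*(-4)²)/(6*(-4)) = 1/39038 - (-1)*(-1 - 5*16)/(6*4) = 1/39038 - (-1)*(-1 - 80)/(6*4) = 1/39038 - (-1)*(-81)/(6*4) = 1/39038 - 1*27/8 = 1/39038 - 27/8 = -527009/156152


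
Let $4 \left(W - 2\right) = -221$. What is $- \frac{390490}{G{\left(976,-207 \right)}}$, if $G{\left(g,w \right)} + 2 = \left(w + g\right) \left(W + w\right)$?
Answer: $\frac{1561960}{800537} \approx 1.9511$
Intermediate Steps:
$W = - \frac{213}{4}$ ($W = 2 + \frac{1}{4} \left(-221\right) = 2 - \frac{221}{4} = - \frac{213}{4} \approx -53.25$)
$G{\left(g,w \right)} = -2 + \left(- \frac{213}{4} + w\right) \left(g + w\right)$ ($G{\left(g,w \right)} = -2 + \left(w + g\right) \left(- \frac{213}{4} + w\right) = -2 + \left(g + w\right) \left(- \frac{213}{4} + w\right) = -2 + \left(- \frac{213}{4} + w\right) \left(g + w\right)$)
$- \frac{390490}{G{\left(976,-207 \right)}} = - \frac{390490}{-2 + \left(-207\right)^{2} - 51972 - - \frac{44091}{4} + 976 \left(-207\right)} = - \frac{390490}{-2 + 42849 - 51972 + \frac{44091}{4} - 202032} = - \frac{390490}{- \frac{800537}{4}} = \left(-390490\right) \left(- \frac{4}{800537}\right) = \frac{1561960}{800537}$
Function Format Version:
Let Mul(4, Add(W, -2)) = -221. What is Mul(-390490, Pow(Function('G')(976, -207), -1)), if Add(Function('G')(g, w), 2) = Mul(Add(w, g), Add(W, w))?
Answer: Rational(1561960, 800537) ≈ 1.9511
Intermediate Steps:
W = Rational(-213, 4) (W = Add(2, Mul(Rational(1, 4), -221)) = Add(2, Rational(-221, 4)) = Rational(-213, 4) ≈ -53.250)
Function('G')(g, w) = Add(-2, Mul(Add(Rational(-213, 4), w), Add(g, w))) (Function('G')(g, w) = Add(-2, Mul(Add(w, g), Add(Rational(-213, 4), w))) = Add(-2, Mul(Add(g, w), Add(Rational(-213, 4), w))) = Add(-2, Mul(Add(Rational(-213, 4), w), Add(g, w))))
Mul(-390490, Pow(Function('G')(976, -207), -1)) = Mul(-390490, Pow(Add(-2, Pow(-207, 2), Mul(Rational(-213, 4), 976), Mul(Rational(-213, 4), -207), Mul(976, -207)), -1)) = Mul(-390490, Pow(Add(-2, 42849, -51972, Rational(44091, 4), -202032), -1)) = Mul(-390490, Pow(Rational(-800537, 4), -1)) = Mul(-390490, Rational(-4, 800537)) = Rational(1561960, 800537)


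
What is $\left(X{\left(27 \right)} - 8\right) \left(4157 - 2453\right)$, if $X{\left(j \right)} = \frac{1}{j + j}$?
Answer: $- \frac{122404}{9} \approx -13600.0$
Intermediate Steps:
$X{\left(j \right)} = \frac{1}{2 j}$
$\left(X{\left(27 \right)} - 8\right) \left(4157 - 2453\right) = \left(\frac{1}{2 \cdot 27} - 8\right) \left(4157 - 2453\right) = \left(\frac{1}{2} \cdot \frac{1}{27} - 8\right) 1704 = \left(\frac{1}{54} - 8\right) 1704 = \left(- \frac{431}{54}\right) 1704 = - \frac{122404}{9}$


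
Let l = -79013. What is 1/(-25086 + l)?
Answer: -1/104099 ≈ -9.6062e-6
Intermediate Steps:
1/(-25086 + l) = 1/(-25086 - 79013) = 1/(-104099) = -1/104099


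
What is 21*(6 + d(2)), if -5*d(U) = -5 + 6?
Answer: 609/5 ≈ 121.80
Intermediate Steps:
d(U) = -1/5 (d(U) = -(-5 + 6)/5 = -1/5*1 = -1/5)
21*(6 + d(2)) = 21*(6 - 1/5) = 21*(29/5) = 609/5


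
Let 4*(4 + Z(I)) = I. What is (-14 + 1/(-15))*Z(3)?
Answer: 2743/60 ≈ 45.717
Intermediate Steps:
Z(I) = -4 + I/4
(-14 + 1/(-15))*Z(3) = (-14 + 1/(-15))*(-4 + (¼)*3) = (-14 - 1/15)*(-4 + ¾) = -211/15*(-13/4) = 2743/60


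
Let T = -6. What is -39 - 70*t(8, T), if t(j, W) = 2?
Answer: -179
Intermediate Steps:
-39 - 70*t(8, T) = -39 - 70*2 = -39 - 140 = -179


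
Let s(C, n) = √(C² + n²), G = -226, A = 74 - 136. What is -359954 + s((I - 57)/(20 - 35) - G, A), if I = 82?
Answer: -359954 + 5*√19501/3 ≈ -3.5972e+5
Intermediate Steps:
A = -62
-359954 + s((I - 57)/(20 - 35) - G, A) = -359954 + √(((82 - 57)/(20 - 35) - 1*(-226))² + (-62)²) = -359954 + √((25/(-15) + 226)² + 3844) = -359954 + √((25*(-1/15) + 226)² + 3844) = -359954 + √((-5/3 + 226)² + 3844) = -359954 + √((673/3)² + 3844) = -359954 + √(452929/9 + 3844) = -359954 + √(487525/9) = -359954 + 5*√19501/3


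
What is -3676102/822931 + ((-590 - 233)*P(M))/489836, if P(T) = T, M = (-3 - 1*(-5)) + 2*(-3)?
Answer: -449494502605/100775307329 ≈ -4.4604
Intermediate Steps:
M = -4 (M = (-3 + 5) - 6 = 2 - 6 = -4)
-3676102/822931 + ((-590 - 233)*P(M))/489836 = -3676102/822931 + ((-590 - 233)*(-4))/489836 = -3676102*1/822931 - 823*(-4)*(1/489836) = -3676102/822931 + 3292*(1/489836) = -3676102/822931 + 823/122459 = -449494502605/100775307329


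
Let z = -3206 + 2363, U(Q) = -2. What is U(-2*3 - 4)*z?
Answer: 1686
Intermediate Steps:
z = -843
U(-2*3 - 4)*z = -2*(-843) = 1686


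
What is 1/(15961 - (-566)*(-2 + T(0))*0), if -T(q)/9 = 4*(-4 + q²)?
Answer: 1/15961 ≈ 6.2653e-5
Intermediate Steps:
T(q) = 144 - 36*q² (T(q) = -36*(-4 + q²) = -9*(-16 + 4*q²) = 144 - 36*q²)
1/(15961 - (-566)*(-2 + T(0))*0) = 1/(15961 - (-566)*(-2 + (144 - 36*0²))*0) = 1/(15961 - (-566)*(-2 + (144 - 36*0))*0) = 1/(15961 - (-566)*(-2 + (144 + 0))*0) = 1/(15961 - (-566)*(-2 + 144)*0) = 1/(15961 - (-566)*142*0) = 1/(15961 - (-566)*0) = 1/(15961 - 566*0) = 1/(15961 + 0) = 1/15961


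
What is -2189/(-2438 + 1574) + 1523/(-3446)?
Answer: 3113711/1488672 ≈ 2.0916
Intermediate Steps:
-2189/(-2438 + 1574) + 1523/(-3446) = -2189/(-864) + 1523*(-1/3446) = -2189*(-1/864) - 1523/3446 = 2189/864 - 1523/3446 = 3113711/1488672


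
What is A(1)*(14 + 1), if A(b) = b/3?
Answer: 5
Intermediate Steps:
A(b) = b/3 (A(b) = b*(⅓) = b/3)
A(1)*(14 + 1) = ((⅓)*1)*(14 + 1) = (⅓)*15 = 5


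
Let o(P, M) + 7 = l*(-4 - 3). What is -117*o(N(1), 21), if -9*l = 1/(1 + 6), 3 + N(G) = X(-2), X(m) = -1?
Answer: 806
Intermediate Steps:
N(G) = -4 (N(G) = -3 - 1 = -4)
l = -1/63 (l = -1/(9*(1 + 6)) = -1/9/7 = -1/9*1/7 = -1/63 ≈ -0.015873)
o(P, M) = -62/9 (o(P, M) = -7 - (-4 - 3)/63 = -7 - 1/63*(-7) = -7 + 1/9 = -62/9)
-117*o(N(1), 21) = -117*(-62/9) = 806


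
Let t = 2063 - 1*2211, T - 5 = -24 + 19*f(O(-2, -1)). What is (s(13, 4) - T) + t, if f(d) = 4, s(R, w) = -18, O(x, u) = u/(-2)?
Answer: -223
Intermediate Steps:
O(x, u) = -u/2 (O(x, u) = u*(-1/2) = -u/2)
T = 57 (T = 5 + (-24 + 19*4) = 5 + (-24 + 76) = 5 + 52 = 57)
t = -148 (t = 2063 - 2211 = -148)
(s(13, 4) - T) + t = (-18 - 1*57) - 148 = (-18 - 57) - 148 = -75 - 148 = -223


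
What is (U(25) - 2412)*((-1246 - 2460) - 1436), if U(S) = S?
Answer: 12273954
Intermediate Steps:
(U(25) - 2412)*((-1246 - 2460) - 1436) = (25 - 2412)*((-1246 - 2460) - 1436) = -2387*(-3706 - 1436) = -2387*(-5142) = 12273954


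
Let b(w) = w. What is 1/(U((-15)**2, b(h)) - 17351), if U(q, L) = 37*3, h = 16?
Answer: -1/17240 ≈ -5.8005e-5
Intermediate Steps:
U(q, L) = 111
1/(U((-15)**2, b(h)) - 17351) = 1/(111 - 17351) = 1/(-17240) = -1/17240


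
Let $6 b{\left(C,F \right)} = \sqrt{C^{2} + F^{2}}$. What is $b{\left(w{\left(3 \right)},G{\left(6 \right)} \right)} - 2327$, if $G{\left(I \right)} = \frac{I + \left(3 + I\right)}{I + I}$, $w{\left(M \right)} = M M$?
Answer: $-2327 + \frac{\sqrt{1321}}{24} \approx -2325.5$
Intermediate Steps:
$w{\left(M \right)} = M^{2}$
$G{\left(I \right)} = \frac{3 + 2 I}{2 I}$
$b{\left(C,F \right)} = \frac{\sqrt{C^{2} + F^{2}}}{6}$
$b{\left(w{\left(3 \right)},G{\left(6 \right)} \right)} - 2327 = \frac{\sqrt{\left(3^{2}\right)^{2} + \left(\frac{\frac{3}{2} + 6}{6}\right)^{2}}}{6} - 2327 = \frac{\sqrt{9^{2} + \left(\frac{1}{6} \cdot \frac{15}{2}\right)^{2}}}{6} - 2327 = \frac{\sqrt{81 + \left(\frac{5}{4}\right)^{2}}}{6} - 2327 = \frac{\sqrt{81 + \frac{25}{16}}}{6} - 2327 = \frac{\sqrt{\frac{1321}{16}}}{6} - 2327 = \frac{\frac{1}{4} \sqrt{1321}}{6} - 2327 = \frac{\sqrt{1321}}{24} - 2327 = -2327 + \frac{\sqrt{1321}}{24}$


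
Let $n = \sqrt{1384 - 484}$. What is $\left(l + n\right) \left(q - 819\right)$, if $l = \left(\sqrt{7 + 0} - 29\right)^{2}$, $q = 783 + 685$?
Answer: $569822 - 37642 \sqrt{7} \approx 4.7023 \cdot 10^{5}$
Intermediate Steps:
$n = 30$ ($n = \sqrt{900} = 30$)
$q = 1468$
$l = \left(-29 + \sqrt{7}\right)^{2}$ ($l = \left(\sqrt{7} - 29\right)^{2} = \left(-29 + \sqrt{7}\right)^{2} \approx 694.55$)
$\left(l + n\right) \left(q - 819\right) = \left(\left(29 - \sqrt{7}\right)^{2} + 30\right) \left(1468 - 819\right) = \left(30 + \left(29 - \sqrt{7}\right)^{2}\right) 649 = 19470 + 649 \left(29 - \sqrt{7}\right)^{2}$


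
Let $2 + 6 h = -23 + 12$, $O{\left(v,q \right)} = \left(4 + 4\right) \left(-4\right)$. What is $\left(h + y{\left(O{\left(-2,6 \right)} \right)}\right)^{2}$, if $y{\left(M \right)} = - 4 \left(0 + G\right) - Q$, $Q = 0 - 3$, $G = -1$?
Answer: $\frac{841}{36} \approx 23.361$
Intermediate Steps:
$O{\left(v,q \right)} = -32$ ($O{\left(v,q \right)} = 8 \left(-4\right) = -32$)
$h = - \frac{13}{6}$ ($h = - \frac{1}{3} + \frac{-23 + 12}{6} = - \frac{1}{3} + \frac{1}{6} \left(-11\right) = - \frac{1}{3} - \frac{11}{6} = - \frac{13}{6} \approx -2.1667$)
$Q = -3$
$y{\left(M \right)} = 7$ ($y{\left(M \right)} = - 4 \left(0 - 1\right) - -3 = \left(-4\right) \left(-1\right) + 3 = 4 + 3 = 7$)
$\left(h + y{\left(O{\left(-2,6 \right)} \right)}\right)^{2} = \left(- \frac{13}{6} + 7\right)^{2} = \left(\frac{29}{6}\right)^{2} = \frac{841}{36}$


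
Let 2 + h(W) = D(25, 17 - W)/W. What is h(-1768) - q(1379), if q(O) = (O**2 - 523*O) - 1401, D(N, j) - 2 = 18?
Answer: -521129055/442 ≈ -1.1790e+6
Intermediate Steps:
D(N, j) = 20 (D(N, j) = 2 + 18 = 20)
q(O) = -1401 + O**2 - 523*O
h(W) = -2 + 20/W
h(-1768) - q(1379) = (-2 + 20/(-1768)) - (-1401 + 1379**2 - 523*1379) = (-2 + 20*(-1/1768)) - (-1401 + 1901641 - 721217) = (-2 - 5/442) - 1*1179023 = -889/442 - 1179023 = -521129055/442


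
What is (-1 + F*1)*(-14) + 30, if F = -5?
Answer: 114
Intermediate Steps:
(-1 + F*1)*(-14) + 30 = (-1 - 5*1)*(-14) + 30 = (-1 - 5)*(-14) + 30 = -6*(-14) + 30 = 84 + 30 = 114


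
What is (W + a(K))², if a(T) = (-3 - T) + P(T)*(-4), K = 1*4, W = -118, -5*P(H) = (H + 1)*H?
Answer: 11881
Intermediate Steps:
P(H) = -H*(1 + H)/5 (P(H) = -(H + 1)*H/5 = -(1 + H)*H/5 = -H*(1 + H)/5)
K = 4
a(T) = -3 - T + 4*T*(1 + T)/5 (a(T) = (-3 - T) - T*(1 + T)/5*(-4) = (-3 - T) + 4*T*(1 + T)/5 = -3 - T + 4*T*(1 + T)/5)
(W + a(K))² = (-118 + (-3 - ⅕*4 + (⅘)*4²))² = (-118 + (-3 - ⅘ + (⅘)*16))² = (-118 + (-3 - ⅘ + 64/5))² = (-118 + 9)² = (-109)² = 11881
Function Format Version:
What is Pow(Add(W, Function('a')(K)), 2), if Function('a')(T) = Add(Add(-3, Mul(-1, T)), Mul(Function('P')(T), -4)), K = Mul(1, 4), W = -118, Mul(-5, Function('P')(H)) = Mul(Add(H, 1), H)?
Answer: 11881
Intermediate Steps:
Function('P')(H) = Mul(Rational(-1, 5), H, Add(1, H)) (Function('P')(H) = Mul(Rational(-1, 5), Mul(Add(H, 1), H)) = Mul(Rational(-1, 5), Mul(Add(1, H), H)) = Mul(Rational(-1, 5), Mul(H, Add(1, H))) = Mul(Rational(-1, 5), H, Add(1, H)))
K = 4
Function('a')(T) = Add(-3, Mul(-1, T), Mul(Rational(4, 5), T, Add(1, T))) (Function('a')(T) = Add(Add(-3, Mul(-1, T)), Mul(Mul(Rational(-1, 5), T, Add(1, T)), -4)) = Add(Add(-3, Mul(-1, T)), Mul(Rational(4, 5), T, Add(1, T))) = Add(-3, Mul(-1, T), Mul(Rational(4, 5), T, Add(1, T))))
Pow(Add(W, Function('a')(K)), 2) = Pow(Add(-118, Add(-3, Mul(Rational(-1, 5), 4), Mul(Rational(4, 5), Pow(4, 2)))), 2) = Pow(Add(-118, Add(-3, Rational(-4, 5), Mul(Rational(4, 5), 16))), 2) = Pow(Add(-118, Add(-3, Rational(-4, 5), Rational(64, 5))), 2) = Pow(Add(-118, 9), 2) = Pow(-109, 2) = 11881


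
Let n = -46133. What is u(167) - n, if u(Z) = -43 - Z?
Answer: 45923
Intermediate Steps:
u(167) - n = (-43 - 1*167) - 1*(-46133) = (-43 - 167) + 46133 = -210 + 46133 = 45923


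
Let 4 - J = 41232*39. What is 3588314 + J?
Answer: 1980270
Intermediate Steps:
J = -1608044 (J = 4 - 41232*39 = 4 - 1*1608048 = 4 - 1608048 = -1608044)
3588314 + J = 3588314 - 1608044 = 1980270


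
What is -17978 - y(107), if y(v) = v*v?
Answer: -29427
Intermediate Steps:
y(v) = v²
-17978 - y(107) = -17978 - 1*107² = -17978 - 1*11449 = -17978 - 11449 = -29427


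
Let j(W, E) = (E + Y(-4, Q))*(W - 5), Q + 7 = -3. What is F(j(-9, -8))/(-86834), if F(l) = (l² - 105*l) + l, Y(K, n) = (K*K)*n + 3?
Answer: -231630/3947 ≈ -58.685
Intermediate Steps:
Q = -10 (Q = -7 - 3 = -10)
Y(K, n) = 3 + n*K² (Y(K, n) = K²*n + 3 = n*K² + 3 = 3 + n*K²)
j(W, E) = (-157 + E)*(-5 + W) (j(W, E) = (E + (3 - 10*(-4)²))*(W - 5) = (E + (3 - 10*16))*(-5 + W) = (E + (3 - 160))*(-5 + W) = (E - 157)*(-5 + W) = (-157 + E)*(-5 + W))
F(l) = l² - 104*l
F(j(-9, -8))/(-86834) = ((785 - 157*(-9) - 5*(-8) - 8*(-9))*(-104 + (785 - 157*(-9) - 5*(-8) - 8*(-9))))/(-86834) = ((785 + 1413 + 40 + 72)*(-104 + (785 + 1413 + 40 + 72)))*(-1/86834) = (2310*(-104 + 2310))*(-1/86834) = (2310*2206)*(-1/86834) = 5095860*(-1/86834) = -231630/3947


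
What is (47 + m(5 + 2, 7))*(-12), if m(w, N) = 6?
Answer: -636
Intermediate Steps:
(47 + m(5 + 2, 7))*(-12) = (47 + 6)*(-12) = 53*(-12) = -636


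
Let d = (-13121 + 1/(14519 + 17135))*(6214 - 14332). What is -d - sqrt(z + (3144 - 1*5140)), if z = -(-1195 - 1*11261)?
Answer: -1685833127847/15827 - 2*sqrt(2615) ≈ -1.0652e+8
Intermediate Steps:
z = 12456 (z = -(-1195 - 11261) = -1*(-12456) = 12456)
d = 1685833127847/15827 (d = (-13121 + 1/31654)*(-8118) = -415332133/31654*(-8118) = 1685833127847/15827 ≈ 1.0652e+8)
-d - sqrt(z + (3144 - 1*5140)) = -1*1685833127847/15827 - sqrt(12456 + (3144 - 1*5140)) = -1685833127847/15827 - sqrt(12456 + (3144 - 5140)) = -1685833127847/15827 - sqrt(12456 - 1996) = -1685833127847/15827 - sqrt(10460) = -1685833127847/15827 - 2*sqrt(2615)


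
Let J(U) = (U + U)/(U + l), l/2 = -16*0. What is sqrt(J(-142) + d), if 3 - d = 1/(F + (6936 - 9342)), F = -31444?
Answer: sqrt(229165854)/6770 ≈ 2.2361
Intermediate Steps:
l = 0 (l = 2*(-16*0) = 2*0 = 0)
J(U) = 2 (J(U) = (U + U)/(U + 0) = (2*U)/U = 2)
d = 101551/33850 (d = 3 - 1/(-31444 + (6936 - 9342)) = 3 - 1/(-31444 - 2406) = 3 - 1/(-33850) = 3 - 1*(-1/33850) = 3 + 1/33850 = 101551/33850 ≈ 3.0000)
sqrt(J(-142) + d) = sqrt(2 + 101551/33850) = sqrt(169251/33850) = sqrt(229165854)/6770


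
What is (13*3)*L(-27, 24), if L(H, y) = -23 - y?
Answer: -1833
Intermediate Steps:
(13*3)*L(-27, 24) = (13*3)*(-23 - 1*24) = 39*(-23 - 24) = 39*(-47) = -1833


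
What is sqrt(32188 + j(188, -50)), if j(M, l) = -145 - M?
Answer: sqrt(31855) ≈ 178.48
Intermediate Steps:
sqrt(32188 + j(188, -50)) = sqrt(32188 + (-145 - 1*188)) = sqrt(32188 + (-145 - 188)) = sqrt(32188 - 333) = sqrt(31855)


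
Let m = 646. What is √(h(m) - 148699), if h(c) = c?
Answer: I*√148053 ≈ 384.78*I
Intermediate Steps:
√(h(m) - 148699) = √(646 - 148699) = √(-148053) = I*√148053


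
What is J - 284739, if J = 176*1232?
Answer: -67907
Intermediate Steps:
J = 216832
J - 284739 = 216832 - 284739 = -67907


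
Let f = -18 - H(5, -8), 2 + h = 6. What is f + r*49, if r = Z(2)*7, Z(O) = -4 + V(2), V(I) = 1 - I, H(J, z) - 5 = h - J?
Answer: -1737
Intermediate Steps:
h = 4 (h = -2 + 6 = 4)
H(J, z) = 9 - J (H(J, z) = 5 + (4 - J) = 9 - J)
Z(O) = -5 (Z(O) = -4 + (1 - 1*2) = -4 + (1 - 2) = -4 - 1 = -5)
f = -22 (f = -18 - (9 - 1*5) = -18 - (9 - 5) = -18 - 1*4 = -18 - 4 = -22)
r = -35 (r = -5*7 = -35)
f + r*49 = -22 - 35*49 = -22 - 1715 = -1737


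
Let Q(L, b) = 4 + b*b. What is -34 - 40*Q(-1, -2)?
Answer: -354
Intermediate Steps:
Q(L, b) = 4 + b²
-34 - 40*Q(-1, -2) = -34 - 40*(4 + (-2)²) = -34 - 40*(4 + 4) = -34 - 40*8 = -34 - 320 = -354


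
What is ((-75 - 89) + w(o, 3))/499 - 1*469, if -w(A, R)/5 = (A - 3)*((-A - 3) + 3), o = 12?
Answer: -233655/499 ≈ -468.25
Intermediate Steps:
w(A, R) = 5*A*(-3 + A) (w(A, R) = -5*(A - 3)*((-A - 3) + 3) = -5*(-3 + A)*((-3 - A) + 3) = -5*(-3 + A)*(-A) = -(-5)*A*(-3 + A) = 5*A*(-3 + A))
((-75 - 89) + w(o, 3))/499 - 1*469 = ((-75 - 89) + 5*12*(-3 + 12))/499 - 1*469 = (-164 + 5*12*9)*(1/499) - 469 = (-164 + 540)*(1/499) - 469 = 376*(1/499) - 469 = 376/499 - 469 = -233655/499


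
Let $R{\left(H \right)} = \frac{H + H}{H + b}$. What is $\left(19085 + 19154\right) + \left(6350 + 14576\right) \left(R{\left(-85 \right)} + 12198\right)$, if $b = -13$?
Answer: $\frac{12511164473}{49} \approx 2.5533 \cdot 10^{8}$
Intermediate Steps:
$R{\left(H \right)} = \frac{2 H}{-13 + H}$ ($R{\left(H \right)} = \frac{H + H}{H - 13} = \frac{2 H}{-13 + H}$)
$\left(19085 + 19154\right) + \left(6350 + 14576\right) \left(R{\left(-85 \right)} + 12198\right) = \left(19085 + 19154\right) + \left(6350 + 14576\right) \left(2 \left(-85\right) \frac{1}{-13 - 85} + 12198\right) = 38239 + 20926 \left(2 \left(-85\right) \frac{1}{-98} + 12198\right) = 38239 + 20926 \left(2 \left(-85\right) \left(- \frac{1}{98}\right) + 12198\right) = 38239 + 20926 \left(\frac{85}{49} + 12198\right) = 38239 + 20926 \cdot \frac{597787}{49} = 38239 + \frac{12509290762}{49} = \frac{12511164473}{49}$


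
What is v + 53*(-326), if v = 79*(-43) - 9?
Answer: -20684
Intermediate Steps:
v = -3406 (v = -3397 - 9 = -3406)
v + 53*(-326) = -3406 + 53*(-326) = -3406 - 17278 = -20684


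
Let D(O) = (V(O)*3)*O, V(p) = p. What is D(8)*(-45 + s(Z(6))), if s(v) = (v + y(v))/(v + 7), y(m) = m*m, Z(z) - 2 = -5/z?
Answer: -60064/7 ≈ -8580.6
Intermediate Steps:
Z(z) = 2 - 5/z
y(m) = m²
s(v) = (v + v²)/(7 + v) (s(v) = (v + v²)/(v + 7) = (v + v²)/(7 + v))
D(O) = 3*O² (D(O) = (O*3)*O = (3*O)*O = 3*O²)
D(8)*(-45 + s(Z(6))) = (3*8²)*(-45 + (2 - 5/6)*(1 + (2 - 5/6))/(7 + (2 - 5/6))) = (3*64)*(-45 + (2 - 5*⅙)*(1 + (2 - 5*⅙))/(7 + (2 - 5*⅙))) = 192*(-45 + (2 - ⅚)*(1 + (2 - ⅚))/(7 + (2 - ⅚))) = 192*(-45 + 7*(1 + 7/6)/(6*(7 + 7/6))) = 192*(-45 + (7/6)*(13/6)/(49/6)) = 192*(-45 + (7/6)*(6/49)*(13/6)) = 192*(-45 + 13/42) = 192*(-1877/42) = -60064/7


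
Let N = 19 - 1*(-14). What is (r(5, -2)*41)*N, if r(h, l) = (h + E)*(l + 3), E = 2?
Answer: 9471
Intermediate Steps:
r(h, l) = (2 + h)*(3 + l) (r(h, l) = (h + 2)*(l + 3) = (2 + h)*(3 + l))
N = 33 (N = 19 + 14 = 33)
(r(5, -2)*41)*N = ((6 + 2*(-2) + 3*5 + 5*(-2))*41)*33 = ((6 - 4 + 15 - 10)*41)*33 = (7*41)*33 = 287*33 = 9471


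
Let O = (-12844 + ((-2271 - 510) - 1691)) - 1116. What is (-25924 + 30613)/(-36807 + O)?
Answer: -1563/18413 ≈ -0.084886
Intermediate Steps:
O = -18432 (O = (-12844 + (-2781 - 1691)) - 1116 = (-12844 - 4472) - 1116 = -17316 - 1116 = -18432)
(-25924 + 30613)/(-36807 + O) = (-25924 + 30613)/(-36807 - 18432) = 4689/(-55239) = 4689*(-1/55239) = -1563/18413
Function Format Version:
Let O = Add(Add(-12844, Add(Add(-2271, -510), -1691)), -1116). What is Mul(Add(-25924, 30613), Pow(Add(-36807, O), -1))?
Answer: Rational(-1563, 18413) ≈ -0.084886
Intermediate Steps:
O = -18432 (O = Add(Add(-12844, Add(-2781, -1691)), -1116) = Add(Add(-12844, -4472), -1116) = Add(-17316, -1116) = -18432)
Mul(Add(-25924, 30613), Pow(Add(-36807, O), -1)) = Mul(Add(-25924, 30613), Pow(Add(-36807, -18432), -1)) = Mul(4689, Pow(-55239, -1)) = Mul(4689, Rational(-1, 55239)) = Rational(-1563, 18413)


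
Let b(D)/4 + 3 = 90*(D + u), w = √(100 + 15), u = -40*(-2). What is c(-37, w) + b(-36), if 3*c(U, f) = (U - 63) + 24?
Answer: 47408/3 ≈ 15803.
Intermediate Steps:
u = 80
w = √115 ≈ 10.724
c(U, f) = -13 + U/3 (c(U, f) = ((U - 63) + 24)/3 = ((-63 + U) + 24)/3 = (-39 + U)/3 = -13 + U/3)
b(D) = 28788 + 360*D (b(D) = -12 + 4*(90*(D + 80)) = -12 + 4*(90*(80 + D)) = -12 + 4*(7200 + 90*D) = -12 + (28800 + 360*D) = 28788 + 360*D)
c(-37, w) + b(-36) = (-13 + (⅓)*(-37)) + (28788 + 360*(-36)) = (-13 - 37/3) + (28788 - 12960) = -76/3 + 15828 = 47408/3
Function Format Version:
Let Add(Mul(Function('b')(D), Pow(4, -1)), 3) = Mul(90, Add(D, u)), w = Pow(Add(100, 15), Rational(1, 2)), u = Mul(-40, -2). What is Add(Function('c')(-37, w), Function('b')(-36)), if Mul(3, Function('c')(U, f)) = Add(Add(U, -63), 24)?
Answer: Rational(47408, 3) ≈ 15803.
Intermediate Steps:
u = 80
w = Pow(115, Rational(1, 2)) ≈ 10.724
Function('c')(U, f) = Add(-13, Mul(Rational(1, 3), U)) (Function('c')(U, f) = Mul(Rational(1, 3), Add(Add(U, -63), 24)) = Mul(Rational(1, 3), Add(Add(-63, U), 24)) = Mul(Rational(1, 3), Add(-39, U)) = Add(-13, Mul(Rational(1, 3), U)))
Function('b')(D) = Add(28788, Mul(360, D)) (Function('b')(D) = Add(-12, Mul(4, Mul(90, Add(D, 80)))) = Add(-12, Mul(4, Mul(90, Add(80, D)))) = Add(-12, Mul(4, Add(7200, Mul(90, D)))) = Add(-12, Add(28800, Mul(360, D))) = Add(28788, Mul(360, D)))
Add(Function('c')(-37, w), Function('b')(-36)) = Add(Add(-13, Mul(Rational(1, 3), -37)), Add(28788, Mul(360, -36))) = Add(Add(-13, Rational(-37, 3)), Add(28788, -12960)) = Add(Rational(-76, 3), 15828) = Rational(47408, 3)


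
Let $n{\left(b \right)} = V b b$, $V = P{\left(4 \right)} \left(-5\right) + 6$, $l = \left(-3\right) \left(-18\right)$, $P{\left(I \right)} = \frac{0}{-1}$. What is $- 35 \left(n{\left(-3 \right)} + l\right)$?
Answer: $-3780$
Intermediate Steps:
$P{\left(I \right)} = 0$ ($P{\left(I \right)} = 0 \left(-1\right) = 0$)
$l = 54$
$V = 6$ ($V = 0 \left(-5\right) + 6 = 0 + 6 = 6$)
$n{\left(b \right)} = 6 b^{2}$ ($n{\left(b \right)} = 6 b b = 6 b^{2}$)
$- 35 \left(n{\left(-3 \right)} + l\right) = - 35 \left(6 \left(-3\right)^{2} + 54\right) = - 35 \left(6 \cdot 9 + 54\right) = - 35 \left(54 + 54\right) = \left(-35\right) 108 = -3780$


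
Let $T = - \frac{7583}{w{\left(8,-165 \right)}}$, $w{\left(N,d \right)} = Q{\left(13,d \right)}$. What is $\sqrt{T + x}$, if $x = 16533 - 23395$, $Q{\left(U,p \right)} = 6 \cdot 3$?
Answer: $\frac{i \sqrt{262198}}{6} \approx 85.342 i$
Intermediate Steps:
$Q{\left(U,p \right)} = 18$
$w{\left(N,d \right)} = 18$
$x = -6862$
$T = - \frac{7583}{18} \approx -421.28$
$\sqrt{T + x} = \sqrt{- \frac{7583}{18} - 6862} = \sqrt{- \frac{131099}{18}} = \frac{i \sqrt{262198}}{6}$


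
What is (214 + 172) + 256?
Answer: 642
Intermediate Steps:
(214 + 172) + 256 = 386 + 256 = 642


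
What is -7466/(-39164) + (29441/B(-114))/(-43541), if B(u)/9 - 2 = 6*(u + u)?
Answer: 499706371061/2620527145857 ≈ 0.19069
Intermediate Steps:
B(u) = 18 + 108*u (B(u) = 18 + 9*(6*(u + u)) = 18 + 9*(6*(2*u)) = 18 + 9*(12*u) = 18 + 108*u)
-7466/(-39164) + (29441/B(-114))/(-43541) = -7466/(-39164) + (29441/(18 + 108*(-114)))/(-43541) = -7466*(-1/39164) + (29441/(18 - 12312))*(-1/43541) = 3733/19582 + (29441/(-12294))*(-1/43541) = 3733/19582 + (29441*(-1/12294))*(-1/43541) = 3733/19582 - 29441/12294*(-1/43541) = 3733/19582 + 29441/535293054 = 499706371061/2620527145857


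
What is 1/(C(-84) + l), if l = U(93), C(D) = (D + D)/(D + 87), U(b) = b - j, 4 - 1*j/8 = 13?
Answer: 1/109 ≈ 0.0091743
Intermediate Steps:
j = -72 (j = 32 - 8*13 = 32 - 104 = -72)
U(b) = 72 + b (U(b) = b - 1*(-72) = b + 72 = 72 + b)
C(D) = 2*D/(87 + D) (C(D) = (2*D)/(87 + D) = 2*D/(87 + D))
l = 165 (l = 72 + 93 = 165)
1/(C(-84) + l) = 1/(2*(-84)/(87 - 84) + 165) = 1/(2*(-84)/3 + 165) = 1/(2*(-84)*(⅓) + 165) = 1/(-56 + 165) = 1/109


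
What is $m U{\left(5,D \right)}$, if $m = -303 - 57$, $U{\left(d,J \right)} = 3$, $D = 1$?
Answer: $-1080$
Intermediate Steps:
$m = -360$
$m U{\left(5,D \right)} = \left(-360\right) 3 = -1080$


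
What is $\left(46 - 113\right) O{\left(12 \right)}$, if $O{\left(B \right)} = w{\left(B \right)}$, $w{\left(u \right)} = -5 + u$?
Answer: $-469$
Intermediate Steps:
$O{\left(B \right)} = -5 + B$
$\left(46 - 113\right) O{\left(12 \right)} = \left(46 - 113\right) \left(-5 + 12\right) = \left(-67\right) 7 = -469$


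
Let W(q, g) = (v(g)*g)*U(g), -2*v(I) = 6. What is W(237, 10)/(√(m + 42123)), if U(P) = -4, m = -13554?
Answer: 40*√28569/9523 ≈ 0.70996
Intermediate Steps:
v(I) = -3 (v(I) = -½*6 = -3)
W(q, g) = 12*g (W(q, g) = -3*g*(-4) = 12*g)
W(237, 10)/(√(m + 42123)) = (12*10)/(√(-13554 + 42123)) = 120/(√28569) = 120*(√28569/28569) = 40*√28569/9523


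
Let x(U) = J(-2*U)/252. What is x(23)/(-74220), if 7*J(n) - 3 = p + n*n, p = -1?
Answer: -353/21820680 ≈ -1.6177e-5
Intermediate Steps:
J(n) = 2/7 + n²/7 (J(n) = 3/7 + (-1 + n*n)/7 = 3/7 + (-1 + n²)/7 = 3/7 + (-⅐ + n²/7) = 2/7 + n²/7)
x(U) = 1/882 + U²/441 (x(U) = (2/7 + (-2*U)²/7)/252 = (2/7 + (4*U²)/7)*(1/252) = (2/7 + 4*U²/7)*(1/252) = 1/882 + U²/441)
x(23)/(-74220) = (1/882 + (1/441)*23²)/(-74220) = (1/882 + (1/441)*529)*(-1/74220) = (1/882 + 529/441)*(-1/74220) = (353/294)*(-1/74220) = -353/21820680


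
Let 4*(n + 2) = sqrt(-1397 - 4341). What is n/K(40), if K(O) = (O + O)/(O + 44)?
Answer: -21/10 + 21*I*sqrt(5738)/80 ≈ -2.1 + 19.884*I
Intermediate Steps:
n = -2 + I*sqrt(5738)/4 (n = -2 + sqrt(-1397 - 4341)/4 = -2 + sqrt(-5738)/4 = -2 + (I*sqrt(5738))/4 = -2 + I*sqrt(5738)/4 ≈ -2.0 + 18.937*I)
K(O) = 2*O/(44 + O) (K(O) = (2*O)/(44 + O) = 2*O/(44 + O))
n/K(40) = (-2 + I*sqrt(5738)/4)/((2*40/(44 + 40))) = (-2 + I*sqrt(5738)/4)/((2*40/84)) = (-2 + I*sqrt(5738)/4)/((2*40*(1/84))) = (-2 + I*sqrt(5738)/4)/(20/21) = (-2 + I*sqrt(5738)/4)*(21/20) = -21/10 + 21*I*sqrt(5738)/80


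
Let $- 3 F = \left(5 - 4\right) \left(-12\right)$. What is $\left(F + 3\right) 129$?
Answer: $903$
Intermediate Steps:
$F = 4$ ($F = - \frac{\left(5 - 4\right) \left(-12\right)}{3} = - \frac{1 \left(-12\right)}{3} = \left(- \frac{1}{3}\right) \left(-12\right) = 4$)
$\left(F + 3\right) 129 = \left(4 + 3\right) 129 = 7 \cdot 129 = 903$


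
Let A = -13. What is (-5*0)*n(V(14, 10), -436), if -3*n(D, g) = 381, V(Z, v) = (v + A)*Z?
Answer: 0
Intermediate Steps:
V(Z, v) = Z*(-13 + v) (V(Z, v) = (v - 13)*Z = (-13 + v)*Z = Z*(-13 + v))
n(D, g) = -127 (n(D, g) = -⅓*381 = -127)
(-5*0)*n(V(14, 10), -436) = -5*0*(-127) = 0*(-127) = 0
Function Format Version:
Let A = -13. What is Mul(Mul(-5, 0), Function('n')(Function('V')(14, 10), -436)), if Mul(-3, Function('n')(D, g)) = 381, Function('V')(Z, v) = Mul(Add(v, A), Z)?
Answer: 0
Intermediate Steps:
Function('V')(Z, v) = Mul(Z, Add(-13, v)) (Function('V')(Z, v) = Mul(Add(v, -13), Z) = Mul(Add(-13, v), Z) = Mul(Z, Add(-13, v)))
Function('n')(D, g) = -127 (Function('n')(D, g) = Mul(Rational(-1, 3), 381) = -127)
Mul(Mul(-5, 0), Function('n')(Function('V')(14, 10), -436)) = Mul(Mul(-5, 0), -127) = Mul(0, -127) = 0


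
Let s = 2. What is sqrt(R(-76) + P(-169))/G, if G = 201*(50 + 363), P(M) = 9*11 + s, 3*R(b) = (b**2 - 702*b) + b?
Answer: sqrt(19785)/83013 ≈ 0.0016944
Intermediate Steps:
R(b) = -701*b/3 + b**2/3 (R(b) = ((b**2 - 702*b) + b)/3 = (b**2 - 701*b)/3 = -701*b/3 + b**2/3)
P(M) = 101 (P(M) = 9*11 + 2 = 99 + 2 = 101)
G = 83013 (G = 201*413 = 83013)
sqrt(R(-76) + P(-169))/G = sqrt((1/3)*(-76)*(-701 - 76) + 101)/83013 = sqrt((1/3)*(-76)*(-777) + 101)*(1/83013) = sqrt(19684 + 101)*(1/83013) = sqrt(19785)*(1/83013) = sqrt(19785)/83013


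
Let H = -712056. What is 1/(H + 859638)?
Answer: 1/147582 ≈ 6.7759e-6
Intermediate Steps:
1/(H + 859638) = 1/(-712056 + 859638) = 1/147582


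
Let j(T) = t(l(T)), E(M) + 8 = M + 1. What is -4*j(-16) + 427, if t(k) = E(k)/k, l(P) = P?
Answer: 1685/4 ≈ 421.25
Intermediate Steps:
E(M) = -7 + M (E(M) = -8 + (M + 1) = -8 + (1 + M) = -7 + M)
t(k) = (-7 + k)/k
j(T) = (-7 + T)/T
-4*j(-16) + 427 = -4*(-7 - 16)/(-16) + 427 = -(-1)*(-23)/4 + 427 = -4*23/16 + 427 = -23/4 + 427 = 1685/4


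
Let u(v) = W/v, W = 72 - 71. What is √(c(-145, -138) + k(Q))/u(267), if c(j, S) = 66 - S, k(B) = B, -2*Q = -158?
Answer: 267*√283 ≈ 4491.6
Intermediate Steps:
Q = 79 (Q = -½*(-158) = 79)
W = 1
u(v) = 1/v
√(c(-145, -138) + k(Q))/u(267) = √((66 - 1*(-138)) + 79)/(1/267) = √((66 + 138) + 79)/(1/267) = √(204 + 79)*267 = √283*267 = 267*√283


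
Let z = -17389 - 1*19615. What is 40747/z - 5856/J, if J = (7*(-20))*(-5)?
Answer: -61304581/6475700 ≈ -9.4669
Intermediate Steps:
z = -37004 (z = -17389 - 19615 = -37004)
J = 700 (J = -140*(-5) = 700)
40747/z - 5856/J = 40747/(-37004) - 5856/700 = 40747*(-1/37004) - 5856*1/700 = -40747/37004 - 1464/175 = -61304581/6475700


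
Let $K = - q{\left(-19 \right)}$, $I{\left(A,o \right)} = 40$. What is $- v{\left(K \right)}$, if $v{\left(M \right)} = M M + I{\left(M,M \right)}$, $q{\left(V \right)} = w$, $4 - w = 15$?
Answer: $-161$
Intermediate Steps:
$w = -11$ ($w = 4 - 15 = -11$)
$q{\left(V \right)} = -11$
$K = 11$ ($K = \left(-1\right) \left(-11\right) = 11$)
$v{\left(M \right)} = 40 + M^{2}$ ($v{\left(M \right)} = M M + 40 = M^{2} + 40 = 40 + M^{2}$)
$- v{\left(K \right)} = - (40 + 11^{2}) = - (40 + 121) = \left(-1\right) 161 = -161$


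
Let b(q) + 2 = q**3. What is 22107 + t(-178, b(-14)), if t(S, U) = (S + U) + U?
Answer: 16437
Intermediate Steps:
b(q) = -2 + q**3
t(S, U) = S + 2*U
22107 + t(-178, b(-14)) = 22107 + (-178 + 2*(-2 + (-14)**3)) = 22107 + (-178 + 2*(-2 - 2744)) = 22107 + (-178 + 2*(-2746)) = 22107 + (-178 - 5492) = 22107 - 5670 = 16437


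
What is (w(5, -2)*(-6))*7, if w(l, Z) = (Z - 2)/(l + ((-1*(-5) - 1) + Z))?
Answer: 24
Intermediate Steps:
w(l, Z) = (-2 + Z)/(4 + Z + l) (w(l, Z) = (-2 + Z)/(l + ((5 - 1) + Z)) = (-2 + Z)/(l + (4 + Z)) = (-2 + Z)/(4 + Z + l))
(w(5, -2)*(-6))*7 = (((-2 - 2)/(4 - 2 + 5))*(-6))*7 = ((-4/7)*(-6))*7 = (((1/7)*(-4))*(-6))*7 = -4/7*(-6)*7 = (24/7)*7 = 24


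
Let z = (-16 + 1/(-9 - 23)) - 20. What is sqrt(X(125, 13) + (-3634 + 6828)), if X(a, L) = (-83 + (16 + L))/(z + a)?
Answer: sqrt(2875972970)/949 ≈ 56.510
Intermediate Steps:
z = -1153/32 (z = (-16 + 1/(-32)) - 20 = (-16 - 1/32) - 20 = -513/32 - 20 = -1153/32 ≈ -36.031)
X(a, L) = (-67 + L)/(-1153/32 + a) (X(a, L) = (-83 + (16 + L))/(-1153/32 + a) = (-67 + L)/(-1153/32 + a))
sqrt(X(125, 13) + (-3634 + 6828)) = sqrt(32*(-67 + 13)/(-1153 + 32*125) + (-3634 + 6828)) = sqrt(32*(-54)/(-1153 + 4000) + 3194) = sqrt(32*(-54)/2847 + 3194) = sqrt(32*(1/2847)*(-54) + 3194) = sqrt(-576/949 + 3194) = sqrt(3030530/949) = sqrt(2875972970)/949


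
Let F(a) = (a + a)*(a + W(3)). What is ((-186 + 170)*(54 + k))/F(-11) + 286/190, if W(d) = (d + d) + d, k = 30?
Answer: -30347/1045 ≈ -29.040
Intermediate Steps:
W(d) = 3*d (W(d) = 2*d + d = 3*d)
F(a) = 2*a*(9 + a) (F(a) = (a + a)*(a + 3*3) = (2*a)*(a + 9) = (2*a)*(9 + a) = 2*a*(9 + a))
((-186 + 170)*(54 + k))/F(-11) + 286/190 = ((-186 + 170)*(54 + 30))/((2*(-11)*(9 - 11))) + 286/190 = (-16*84)/((2*(-11)*(-2))) + 286*(1/190) = -1344/44 + 143/95 = -1344*1/44 + 143/95 = -336/11 + 143/95 = -30347/1045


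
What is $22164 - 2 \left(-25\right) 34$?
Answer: $23864$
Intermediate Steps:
$22164 - 2 \left(-25\right) 34 = 22164 - \left(-50\right) 34 = 22164 - -1700 = 22164 + 1700 = 23864$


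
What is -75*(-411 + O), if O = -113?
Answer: 39300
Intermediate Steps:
-75*(-411 + O) = -75*(-411 - 113) = -75*(-524) = 39300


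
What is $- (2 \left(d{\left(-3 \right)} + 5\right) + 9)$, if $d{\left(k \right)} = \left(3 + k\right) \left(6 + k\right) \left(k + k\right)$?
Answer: $-19$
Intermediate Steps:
$d{\left(k \right)} = 2 k \left(3 + k\right) \left(6 + k\right)$ ($d{\left(k \right)} = \left(3 + k\right) \left(6 + k\right) 2 k = \left(3 + k\right) 2 k \left(6 + k\right) = 2 k \left(3 + k\right) \left(6 + k\right)$)
$- (2 \left(d{\left(-3 \right)} + 5\right) + 9) = - (2 \left(2 \left(-3\right) \left(18 + \left(-3\right)^{2} + 9 \left(-3\right)\right) + 5\right) + 9) = - (2 \left(2 \left(-3\right) \left(18 + 9 - 27\right) + 5\right) + 9) = - (2 \left(2 \left(-3\right) 0 + 5\right) + 9) = - (2 \left(0 + 5\right) + 9) = - (2 \cdot 5 + 9) = - (10 + 9) = \left(-1\right) 19 = -19$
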